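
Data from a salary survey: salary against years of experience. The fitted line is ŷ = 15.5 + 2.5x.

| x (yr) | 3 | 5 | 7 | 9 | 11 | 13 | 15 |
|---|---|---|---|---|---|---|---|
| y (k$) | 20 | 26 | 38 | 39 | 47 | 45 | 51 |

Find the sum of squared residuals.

x=3: ŷ = 15.5 + 2.5·3 = 23; r = 20 − 23 = -3
x=5: ŷ = 15.5 + 2.5·5 = 28; r = 26 − 28 = -2
x=7: ŷ = 15.5 + 2.5·7 = 33; r = 38 − 33 = 5
x=9: ŷ = 15.5 + 2.5·9 = 38; r = 39 − 38 = 1
x=11: ŷ = 15.5 + 2.5·11 = 43; r = 47 − 43 = 4
x=13: ŷ = 15.5 + 2.5·13 = 48; r = 45 − 48 = -3
x=15: ŷ = 15.5 + 2.5·15 = 53; r = 51 − 53 = -2
SSE = 9 + 4 + 25 + 1 + 16 + 9 + 4 = 68

SSE = 68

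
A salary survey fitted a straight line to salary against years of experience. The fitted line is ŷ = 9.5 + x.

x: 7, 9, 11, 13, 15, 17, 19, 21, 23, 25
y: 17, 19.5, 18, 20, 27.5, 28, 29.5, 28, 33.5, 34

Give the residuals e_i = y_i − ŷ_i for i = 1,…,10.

x=7: ŷ = 9.5 + 7 = 16.5; e = 17 − 16.5 = 0.5
x=9: ŷ = 9.5 + 9 = 18.5; e = 19.5 − 18.5 = 1
x=11: ŷ = 9.5 + 11 = 20.5; e = 18 − 20.5 = -2.5
x=13: ŷ = 9.5 + 13 = 22.5; e = 20 − 22.5 = -2.5
x=15: ŷ = 9.5 + 15 = 24.5; e = 27.5 − 24.5 = 3
x=17: ŷ = 9.5 + 17 = 26.5; e = 28 − 26.5 = 1.5
x=19: ŷ = 9.5 + 19 = 28.5; e = 29.5 − 28.5 = 1
x=21: ŷ = 9.5 + 21 = 30.5; e = 28 − 30.5 = -2.5
x=23: ŷ = 9.5 + 23 = 32.5; e = 33.5 − 32.5 = 1
x=25: ŷ = 9.5 + 25 = 34.5; e = 34 − 34.5 = -0.5

0.5, 1, -2.5, -2.5, 3, 1.5, 1, -2.5, 1, -0.5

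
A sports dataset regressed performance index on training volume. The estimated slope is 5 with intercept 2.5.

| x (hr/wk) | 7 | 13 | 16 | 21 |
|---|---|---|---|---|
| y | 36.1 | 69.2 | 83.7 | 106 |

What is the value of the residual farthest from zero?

x=7: ŷ = 2.5 + 5·7 = 37.5; e = 36.1 − 37.5 = -1.4
x=13: ŷ = 2.5 + 5·13 = 67.5; e = 69.2 − 67.5 = 1.7
x=16: ŷ = 2.5 + 5·16 = 82.5; e = 83.7 − 82.5 = 1.2
x=21: ŷ = 2.5 + 5·21 = 107.5; e = 106 − 107.5 = -1.5
Largest |e| is 1.7 at x = 13, residual 1.7.

e = 1.7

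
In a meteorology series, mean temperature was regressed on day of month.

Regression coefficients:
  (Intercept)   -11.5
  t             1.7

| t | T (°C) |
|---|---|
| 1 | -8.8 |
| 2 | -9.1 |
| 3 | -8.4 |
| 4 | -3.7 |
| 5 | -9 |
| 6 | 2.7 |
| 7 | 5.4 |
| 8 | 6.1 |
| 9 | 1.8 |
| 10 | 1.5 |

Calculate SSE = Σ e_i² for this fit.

SSE = 120

t=1: ŷ = -11.5 + 1.7·1 = -9.8; e = -8.8 − (-9.8) = 1
t=2: ŷ = -11.5 + 1.7·2 = -8.1; e = -9.1 − (-8.1) = -1
t=3: ŷ = -11.5 + 1.7·3 = -6.4; e = -8.4 − (-6.4) = -2
t=4: ŷ = -11.5 + 1.7·4 = -4.7; e = -3.7 − (-4.7) = 1
t=5: ŷ = -11.5 + 1.7·5 = -3; e = -9 − (-3) = -6
t=6: ŷ = -11.5 + 1.7·6 = -1.3; e = 2.7 − (-1.3) = 4
t=7: ŷ = -11.5 + 1.7·7 = 0.4; e = 5.4 − 0.4 = 5
t=8: ŷ = -11.5 + 1.7·8 = 2.1; e = 6.1 − 2.1 = 4
t=9: ŷ = -11.5 + 1.7·9 = 3.8; e = 1.8 − 3.8 = -2
t=10: ŷ = -11.5 + 1.7·10 = 5.5; e = 1.5 − 5.5 = -4
SSE = 1 + 1 + 4 + 1 + 36 + 16 + 25 + 16 + 4 + 16 = 120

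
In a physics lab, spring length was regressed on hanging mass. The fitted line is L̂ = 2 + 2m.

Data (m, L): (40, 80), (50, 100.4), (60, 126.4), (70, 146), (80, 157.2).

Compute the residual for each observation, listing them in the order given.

-2, -1.6, 4.4, 4, -4.8

m=40: L̂ = 2 + 2·40 = 82; r = 80 − 82 = -2
m=50: L̂ = 2 + 2·50 = 102; r = 100.4 − 102 = -1.6
m=60: L̂ = 2 + 2·60 = 122; r = 126.4 − 122 = 4.4
m=70: L̂ = 2 + 2·70 = 142; r = 146 − 142 = 4
m=80: L̂ = 2 + 2·80 = 162; r = 157.2 − 162 = -4.8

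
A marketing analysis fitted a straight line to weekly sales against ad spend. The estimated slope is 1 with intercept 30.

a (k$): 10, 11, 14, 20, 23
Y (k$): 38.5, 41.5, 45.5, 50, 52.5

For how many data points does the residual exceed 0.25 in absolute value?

4

a=10: ŷ = 30 + 10 = 40; r = 38.5 − 40 = -1.5
a=11: ŷ = 30 + 11 = 41; r = 41.5 − 41 = 0.5
a=14: ŷ = 30 + 14 = 44; r = 45.5 − 44 = 1.5
a=20: ŷ = 30 + 20 = 50; r = 50 − 50 = 0
a=23: ŷ = 30 + 23 = 53; r = 52.5 − 53 = -0.5
|r| > 0.25: a=10 (|r|=1.5), a=11 (|r|=0.5), a=14 (|r|=1.5), a=23 (|r|=0.5) → 4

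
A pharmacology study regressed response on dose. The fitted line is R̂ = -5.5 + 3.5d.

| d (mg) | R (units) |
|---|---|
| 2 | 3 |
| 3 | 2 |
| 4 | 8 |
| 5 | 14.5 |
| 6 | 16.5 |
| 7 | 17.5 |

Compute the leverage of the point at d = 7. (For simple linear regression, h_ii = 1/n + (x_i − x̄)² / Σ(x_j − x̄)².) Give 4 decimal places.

d̄ = (2 + 3 + 4 + 5 + 6 + 7)/6 = 4.5
Σ(d − d̄)² = 6.25 + 2.25 + 0.25 + 0.25 + 2.25 + 6.25 = 17.5
h = 1/6 + (2.5)²/17.5 = 0.166667 + 0.357143 = 0.5238

h = 0.5238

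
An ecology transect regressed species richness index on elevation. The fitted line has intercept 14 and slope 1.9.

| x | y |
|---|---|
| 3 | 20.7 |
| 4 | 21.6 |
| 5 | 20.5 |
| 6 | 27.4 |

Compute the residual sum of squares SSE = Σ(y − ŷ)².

x=3: ŷ = 14 + 1.9·3 = 19.7; e = 20.7 − 19.7 = 1
x=4: ŷ = 14 + 1.9·4 = 21.6; e = 21.6 − 21.6 = 0
x=5: ŷ = 14 + 1.9·5 = 23.5; e = 20.5 − 23.5 = -3
x=6: ŷ = 14 + 1.9·6 = 25.4; e = 27.4 − 25.4 = 2
SSE = 1 + 0 + 9 + 4 = 14

SSE = 14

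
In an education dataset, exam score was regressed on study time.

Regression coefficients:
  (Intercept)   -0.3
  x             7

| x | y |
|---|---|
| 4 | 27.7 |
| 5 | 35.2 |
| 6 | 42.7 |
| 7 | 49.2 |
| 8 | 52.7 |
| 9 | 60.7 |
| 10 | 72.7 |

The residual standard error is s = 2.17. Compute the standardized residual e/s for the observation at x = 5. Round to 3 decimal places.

ŷ = -0.3 + 7·5 = 34.7
e = 35.2 − 34.7 = 0.5
e/s = 0.5 / 2.17 = 0.230

0.230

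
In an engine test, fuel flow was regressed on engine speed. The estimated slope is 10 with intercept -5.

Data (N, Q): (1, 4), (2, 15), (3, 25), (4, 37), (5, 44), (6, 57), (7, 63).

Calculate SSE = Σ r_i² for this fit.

SSE = 14

N=1: Q̂ = -5 + 10·1 = 5; r = 4 − 5 = -1
N=2: Q̂ = -5 + 10·2 = 15; r = 15 − 15 = 0
N=3: Q̂ = -5 + 10·3 = 25; r = 25 − 25 = 0
N=4: Q̂ = -5 + 10·4 = 35; r = 37 − 35 = 2
N=5: Q̂ = -5 + 10·5 = 45; r = 44 − 45 = -1
N=6: Q̂ = -5 + 10·6 = 55; r = 57 − 55 = 2
N=7: Q̂ = -5 + 10·7 = 65; r = 63 − 65 = -2
SSE = 1 + 0 + 0 + 4 + 1 + 4 + 4 = 14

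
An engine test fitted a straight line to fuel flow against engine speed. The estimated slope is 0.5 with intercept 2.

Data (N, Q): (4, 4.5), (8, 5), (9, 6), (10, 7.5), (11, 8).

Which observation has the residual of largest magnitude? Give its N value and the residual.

N = 8, e = -1

N=4: ŷ = 2 + 0.5·4 = 4; e = 4.5 − 4 = 0.5
N=8: ŷ = 2 + 0.5·8 = 6; e = 5 − 6 = -1
N=9: ŷ = 2 + 0.5·9 = 6.5; e = 6 − 6.5 = -0.5
N=10: ŷ = 2 + 0.5·10 = 7; e = 7.5 − 7 = 0.5
N=11: ŷ = 2 + 0.5·11 = 7.5; e = 8 − 7.5 = 0.5
Largest |e| is 1 at N = 8, residual -1.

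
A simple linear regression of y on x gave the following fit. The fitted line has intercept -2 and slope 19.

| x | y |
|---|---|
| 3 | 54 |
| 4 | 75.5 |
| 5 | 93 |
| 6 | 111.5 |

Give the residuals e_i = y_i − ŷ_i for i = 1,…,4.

x=3: ŷ = -2 + 19·3 = 55; e = 54 − 55 = -1
x=4: ŷ = -2 + 19·4 = 74; e = 75.5 − 74 = 1.5
x=5: ŷ = -2 + 19·5 = 93; e = 93 − 93 = 0
x=6: ŷ = -2 + 19·6 = 112; e = 111.5 − 112 = -0.5

-1, 1.5, 0, -0.5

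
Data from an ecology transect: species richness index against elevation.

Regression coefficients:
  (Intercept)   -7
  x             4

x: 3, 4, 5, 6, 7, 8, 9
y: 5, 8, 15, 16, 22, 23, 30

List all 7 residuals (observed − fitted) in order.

0, -1, 2, -1, 1, -2, 1

x=3: ŷ = -7 + 4·3 = 5; r = 5 − 5 = 0
x=4: ŷ = -7 + 4·4 = 9; r = 8 − 9 = -1
x=5: ŷ = -7 + 4·5 = 13; r = 15 − 13 = 2
x=6: ŷ = -7 + 4·6 = 17; r = 16 − 17 = -1
x=7: ŷ = -7 + 4·7 = 21; r = 22 − 21 = 1
x=8: ŷ = -7 + 4·8 = 25; r = 23 − 25 = -2
x=9: ŷ = -7 + 4·9 = 29; r = 30 − 29 = 1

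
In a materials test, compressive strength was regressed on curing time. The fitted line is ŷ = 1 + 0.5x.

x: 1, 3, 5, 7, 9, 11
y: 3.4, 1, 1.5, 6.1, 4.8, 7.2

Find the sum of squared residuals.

x=1: ŷ = 1 + 0.5·1 = 1.5; r = 3.4 − 1.5 = 1.9
x=3: ŷ = 1 + 0.5·3 = 2.5; r = 1 − 2.5 = -1.5
x=5: ŷ = 1 + 0.5·5 = 3.5; r = 1.5 − 3.5 = -2
x=7: ŷ = 1 + 0.5·7 = 4.5; r = 6.1 − 4.5 = 1.6
x=9: ŷ = 1 + 0.5·9 = 5.5; r = 4.8 − 5.5 = -0.7
x=11: ŷ = 1 + 0.5·11 = 6.5; r = 7.2 − 6.5 = 0.7
SSE = 3.61 + 2.25 + 4 + 2.56 + 0.49 + 0.49 = 13.4

SSE = 13.4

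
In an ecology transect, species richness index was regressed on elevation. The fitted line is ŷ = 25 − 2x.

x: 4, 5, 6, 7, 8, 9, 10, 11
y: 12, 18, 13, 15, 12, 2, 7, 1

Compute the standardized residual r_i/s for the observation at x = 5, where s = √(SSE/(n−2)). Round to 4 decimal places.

x=4: ŷ = 25 − 2·4 = 17; r = 12 − 17 = -5
x=5: ŷ = 25 − 2·5 = 15; r = 18 − 15 = 3
x=6: ŷ = 25 − 2·6 = 13; r = 13 − 13 = 0
x=7: ŷ = 25 − 2·7 = 11; r = 15 − 11 = 4
x=8: ŷ = 25 − 2·8 = 9; r = 12 − 9 = 3
x=9: ŷ = 25 − 2·9 = 7; r = 2 − 7 = -5
x=10: ŷ = 25 − 2·10 = 5; r = 7 − 5 = 2
x=11: ŷ = 25 − 2·11 = 3; r = 1 − 3 = -2
SSE = 25 + 9 + 0 + 16 + 9 + 25 + 4 + 4 = 92
s = √(92/6) = 3.91578
r/s = 3 / 3.91578 = 0.7661

0.7661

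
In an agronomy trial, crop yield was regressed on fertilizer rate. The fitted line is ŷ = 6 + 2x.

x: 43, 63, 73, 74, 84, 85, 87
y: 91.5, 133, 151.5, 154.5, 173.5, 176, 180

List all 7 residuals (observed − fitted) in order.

-0.5, 1, -0.5, 0.5, -0.5, 0, 0

x=43: ŷ = 6 + 2·43 = 92; r = 91.5 − 92 = -0.5
x=63: ŷ = 6 + 2·63 = 132; r = 133 − 132 = 1
x=73: ŷ = 6 + 2·73 = 152; r = 151.5 − 152 = -0.5
x=74: ŷ = 6 + 2·74 = 154; r = 154.5 − 154 = 0.5
x=84: ŷ = 6 + 2·84 = 174; r = 173.5 − 174 = -0.5
x=85: ŷ = 6 + 2·85 = 176; r = 176 − 176 = 0
x=87: ŷ = 6 + 2·87 = 180; r = 180 − 180 = 0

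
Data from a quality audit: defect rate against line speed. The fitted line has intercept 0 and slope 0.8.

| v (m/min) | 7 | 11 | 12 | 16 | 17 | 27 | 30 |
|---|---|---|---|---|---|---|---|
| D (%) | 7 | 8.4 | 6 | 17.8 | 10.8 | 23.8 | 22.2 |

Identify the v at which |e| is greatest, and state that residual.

v = 16, e = 5

v=7: ŷ = 0.8·7 = 5.6; e = 7 − 5.6 = 1.4
v=11: ŷ = 0.8·11 = 8.8; e = 8.4 − 8.8 = -0.4
v=12: ŷ = 0.8·12 = 9.6; e = 6 − 9.6 = -3.6
v=16: ŷ = 0.8·16 = 12.8; e = 17.8 − 12.8 = 5
v=17: ŷ = 0.8·17 = 13.6; e = 10.8 − 13.6 = -2.8
v=27: ŷ = 0.8·27 = 21.6; e = 23.8 − 21.6 = 2.2
v=30: ŷ = 0.8·30 = 24; e = 22.2 − 24 = -1.8
Largest |e| is 5 at v = 16, residual 5.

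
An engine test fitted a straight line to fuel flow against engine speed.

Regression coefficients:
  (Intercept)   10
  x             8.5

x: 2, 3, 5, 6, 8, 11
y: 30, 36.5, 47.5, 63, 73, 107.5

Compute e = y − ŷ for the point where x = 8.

e = -5

ŷ = 10 + 8.5·8 = 78
e = 73 − 78 = -5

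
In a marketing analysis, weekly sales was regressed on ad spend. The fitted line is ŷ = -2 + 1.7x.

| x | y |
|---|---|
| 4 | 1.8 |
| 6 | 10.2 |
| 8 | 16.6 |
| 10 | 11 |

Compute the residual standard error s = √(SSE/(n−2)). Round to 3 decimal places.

s = 5.196

x=4: ŷ = -2 + 1.7·4 = 4.8; e = 1.8 − 4.8 = -3
x=6: ŷ = -2 + 1.7·6 = 8.2; e = 10.2 − 8.2 = 2
x=8: ŷ = -2 + 1.7·8 = 11.6; e = 16.6 − 11.6 = 5
x=10: ŷ = -2 + 1.7·10 = 15; e = 11 − 15 = -4
SSE = 9 + 4 + 25 + 16 = 54
s = √(54/2) = √27 ≈ 5.196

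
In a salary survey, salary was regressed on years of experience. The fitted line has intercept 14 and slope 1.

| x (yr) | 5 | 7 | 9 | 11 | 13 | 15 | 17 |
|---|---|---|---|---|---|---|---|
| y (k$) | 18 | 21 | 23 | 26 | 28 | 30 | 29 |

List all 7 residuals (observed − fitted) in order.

x=5: ŷ = 14 + 5 = 19; e = 18 − 19 = -1
x=7: ŷ = 14 + 7 = 21; e = 21 − 21 = 0
x=9: ŷ = 14 + 9 = 23; e = 23 − 23 = 0
x=11: ŷ = 14 + 11 = 25; e = 26 − 25 = 1
x=13: ŷ = 14 + 13 = 27; e = 28 − 27 = 1
x=15: ŷ = 14 + 15 = 29; e = 30 − 29 = 1
x=17: ŷ = 14 + 17 = 31; e = 29 − 31 = -2

-1, 0, 0, 1, 1, 1, -2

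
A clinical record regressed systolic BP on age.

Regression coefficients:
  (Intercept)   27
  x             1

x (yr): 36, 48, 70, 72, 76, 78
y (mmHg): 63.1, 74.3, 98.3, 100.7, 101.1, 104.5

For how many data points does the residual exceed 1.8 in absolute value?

x=36: ŷ = 27 + 36 = 63; e = 63.1 − 63 = 0.1
x=48: ŷ = 27 + 48 = 75; e = 74.3 − 75 = -0.7
x=70: ŷ = 27 + 70 = 97; e = 98.3 − 97 = 1.3
x=72: ŷ = 27 + 72 = 99; e = 100.7 − 99 = 1.7
x=76: ŷ = 27 + 76 = 103; e = 101.1 − 103 = -1.9
x=78: ŷ = 27 + 78 = 105; e = 104.5 − 105 = -0.5
|e| > 1.8: x=76 (|e|=1.9) → 1

1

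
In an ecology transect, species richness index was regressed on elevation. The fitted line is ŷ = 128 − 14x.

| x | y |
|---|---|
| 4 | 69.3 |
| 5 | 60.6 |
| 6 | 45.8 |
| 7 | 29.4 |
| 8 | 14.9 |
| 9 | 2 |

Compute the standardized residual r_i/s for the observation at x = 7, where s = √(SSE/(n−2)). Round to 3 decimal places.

x=4: ŷ = 128 − 14·4 = 72; r = 69.3 − 72 = -2.7
x=5: ŷ = 128 − 14·5 = 58; r = 60.6 − 58 = 2.6
x=6: ŷ = 128 − 14·6 = 44; r = 45.8 − 44 = 1.8
x=7: ŷ = 128 − 14·7 = 30; r = 29.4 − 30 = -0.6
x=8: ŷ = 128 − 14·8 = 16; r = 14.9 − 16 = -1.1
x=9: ŷ = 128 − 14·9 = 2; r = 2 − 2 = 0
SSE = 7.29 + 6.76 + 3.24 + 0.36 + 1.21 + 0 = 18.86
s = √(18.86/4) = 2.17141
r/s = -0.6 / 2.17141 = -0.276

-0.276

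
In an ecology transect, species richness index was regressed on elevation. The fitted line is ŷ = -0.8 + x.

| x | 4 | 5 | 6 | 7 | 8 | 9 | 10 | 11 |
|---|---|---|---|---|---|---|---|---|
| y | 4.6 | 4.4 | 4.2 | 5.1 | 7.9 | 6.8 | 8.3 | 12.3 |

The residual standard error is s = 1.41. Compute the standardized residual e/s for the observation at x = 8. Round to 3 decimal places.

0.496

ŷ = -0.8 + 8 = 7.2
e = 7.9 − 7.2 = 0.7
e/s = 0.7 / 1.41 = 0.496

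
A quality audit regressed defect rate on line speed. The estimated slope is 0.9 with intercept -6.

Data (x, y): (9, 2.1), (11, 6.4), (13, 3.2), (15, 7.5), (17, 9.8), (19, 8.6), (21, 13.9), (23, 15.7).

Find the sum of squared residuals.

SSE = 21

x=9: ŷ = -6 + 0.9·9 = 2.1; e = 2.1 − 2.1 = 0
x=11: ŷ = -6 + 0.9·11 = 3.9; e = 6.4 − 3.9 = 2.5
x=13: ŷ = -6 + 0.9·13 = 5.7; e = 3.2 − 5.7 = -2.5
x=15: ŷ = -6 + 0.9·15 = 7.5; e = 7.5 − 7.5 = 0
x=17: ŷ = -6 + 0.9·17 = 9.3; e = 9.8 − 9.3 = 0.5
x=19: ŷ = -6 + 0.9·19 = 11.1; e = 8.6 − 11.1 = -2.5
x=21: ŷ = -6 + 0.9·21 = 12.9; e = 13.9 − 12.9 = 1
x=23: ŷ = -6 + 0.9·23 = 14.7; e = 15.7 − 14.7 = 1
SSE = 0 + 6.25 + 6.25 + 0 + 0.25 + 6.25 + 1 + 1 = 21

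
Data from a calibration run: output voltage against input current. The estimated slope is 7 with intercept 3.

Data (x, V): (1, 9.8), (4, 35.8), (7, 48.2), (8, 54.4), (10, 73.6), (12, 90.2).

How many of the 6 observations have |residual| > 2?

x=1: ŷ = 3 + 7·1 = 10; r = 9.8 − 10 = -0.2
x=4: ŷ = 3 + 7·4 = 31; r = 35.8 − 31 = 4.8
x=7: ŷ = 3 + 7·7 = 52; r = 48.2 − 52 = -3.8
x=8: ŷ = 3 + 7·8 = 59; r = 54.4 − 59 = -4.6
x=10: ŷ = 3 + 7·10 = 73; r = 73.6 − 73 = 0.6
x=12: ŷ = 3 + 7·12 = 87; r = 90.2 − 87 = 3.2
|r| > 2: x=4 (|r|=4.8), x=7 (|r|=3.8), x=8 (|r|=4.6), x=12 (|r|=3.2) → 4

4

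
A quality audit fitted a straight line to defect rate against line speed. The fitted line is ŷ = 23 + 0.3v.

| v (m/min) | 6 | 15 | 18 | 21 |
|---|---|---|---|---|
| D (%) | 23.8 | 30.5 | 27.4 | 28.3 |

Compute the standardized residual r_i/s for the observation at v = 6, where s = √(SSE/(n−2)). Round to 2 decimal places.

v=6: ŷ = 23 + 0.3·6 = 24.8; r = 23.8 − 24.8 = -1
v=15: ŷ = 23 + 0.3·15 = 27.5; r = 30.5 − 27.5 = 3
v=18: ŷ = 23 + 0.3·18 = 28.4; r = 27.4 − 28.4 = -1
v=21: ŷ = 23 + 0.3·21 = 29.3; r = 28.3 − 29.3 = -1
SSE = 1 + 9 + 1 + 1 = 12
s = √(12/2) = 2.44949
r/s = -1 / 2.44949 = -0.41

-0.41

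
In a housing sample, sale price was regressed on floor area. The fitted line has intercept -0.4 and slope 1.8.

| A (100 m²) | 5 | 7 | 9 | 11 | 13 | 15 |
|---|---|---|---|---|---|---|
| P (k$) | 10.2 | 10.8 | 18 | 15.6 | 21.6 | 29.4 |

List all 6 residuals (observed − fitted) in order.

A=5: ŷ = -0.4 + 1.8·5 = 8.6; r = 10.2 − 8.6 = 1.6
A=7: ŷ = -0.4 + 1.8·7 = 12.2; r = 10.8 − 12.2 = -1.4
A=9: ŷ = -0.4 + 1.8·9 = 15.8; r = 18 − 15.8 = 2.2
A=11: ŷ = -0.4 + 1.8·11 = 19.4; r = 15.6 − 19.4 = -3.8
A=13: ŷ = -0.4 + 1.8·13 = 23; r = 21.6 − 23 = -1.4
A=15: ŷ = -0.4 + 1.8·15 = 26.6; r = 29.4 − 26.6 = 2.8

1.6, -1.4, 2.2, -3.8, -1.4, 2.8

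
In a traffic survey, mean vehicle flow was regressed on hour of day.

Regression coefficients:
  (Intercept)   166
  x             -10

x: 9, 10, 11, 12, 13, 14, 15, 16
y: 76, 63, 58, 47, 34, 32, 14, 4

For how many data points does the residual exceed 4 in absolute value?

x=9: ŷ = 166 − 10·9 = 76; e = 76 − 76 = 0
x=10: ŷ = 166 − 10·10 = 66; e = 63 − 66 = -3
x=11: ŷ = 166 − 10·11 = 56; e = 58 − 56 = 2
x=12: ŷ = 166 − 10·12 = 46; e = 47 − 46 = 1
x=13: ŷ = 166 − 10·13 = 36; e = 34 − 36 = -2
x=14: ŷ = 166 − 10·14 = 26; e = 32 − 26 = 6
x=15: ŷ = 166 − 10·15 = 16; e = 14 − 16 = -2
x=16: ŷ = 166 − 10·16 = 6; e = 4 − 6 = -2
|e| > 4: x=14 (|e|=6) → 1

1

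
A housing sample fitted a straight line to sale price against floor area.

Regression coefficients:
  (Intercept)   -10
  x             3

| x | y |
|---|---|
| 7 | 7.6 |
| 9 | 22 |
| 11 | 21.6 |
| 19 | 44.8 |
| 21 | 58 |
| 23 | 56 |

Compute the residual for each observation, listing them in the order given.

-3.4, 5, -1.4, -2.2, 5, -3

x=7: ŷ = -10 + 3·7 = 11; e = 7.6 − 11 = -3.4
x=9: ŷ = -10 + 3·9 = 17; e = 22 − 17 = 5
x=11: ŷ = -10 + 3·11 = 23; e = 21.6 − 23 = -1.4
x=19: ŷ = -10 + 3·19 = 47; e = 44.8 − 47 = -2.2
x=21: ŷ = -10 + 3·21 = 53; e = 58 − 53 = 5
x=23: ŷ = -10 + 3·23 = 59; e = 56 − 59 = -3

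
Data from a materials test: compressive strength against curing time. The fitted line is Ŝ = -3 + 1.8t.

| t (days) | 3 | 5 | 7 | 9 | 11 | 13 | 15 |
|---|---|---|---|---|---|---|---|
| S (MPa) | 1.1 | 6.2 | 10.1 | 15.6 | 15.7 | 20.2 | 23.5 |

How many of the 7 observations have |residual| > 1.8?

t=3: Ŝ = -3 + 1.8·3 = 2.4; r = 1.1 − 2.4 = -1.3
t=5: Ŝ = -3 + 1.8·5 = 6; r = 6.2 − 6 = 0.2
t=7: Ŝ = -3 + 1.8·7 = 9.6; r = 10.1 − 9.6 = 0.5
t=9: Ŝ = -3 + 1.8·9 = 13.2; r = 15.6 − 13.2 = 2.4
t=11: Ŝ = -3 + 1.8·11 = 16.8; r = 15.7 − 16.8 = -1.1
t=13: Ŝ = -3 + 1.8·13 = 20.4; r = 20.2 − 20.4 = -0.2
t=15: Ŝ = -3 + 1.8·15 = 24; r = 23.5 − 24 = -0.5
|r| > 1.8: t=9 (|r|=2.4) → 1

1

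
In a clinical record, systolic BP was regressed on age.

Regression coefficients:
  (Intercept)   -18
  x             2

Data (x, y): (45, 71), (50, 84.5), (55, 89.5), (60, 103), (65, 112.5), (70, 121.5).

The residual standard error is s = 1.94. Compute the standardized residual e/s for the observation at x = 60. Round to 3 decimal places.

ŷ = -18 + 2·60 = 102
e = 103 − 102 = 1
e/s = 1 / 1.94 = 0.515

0.515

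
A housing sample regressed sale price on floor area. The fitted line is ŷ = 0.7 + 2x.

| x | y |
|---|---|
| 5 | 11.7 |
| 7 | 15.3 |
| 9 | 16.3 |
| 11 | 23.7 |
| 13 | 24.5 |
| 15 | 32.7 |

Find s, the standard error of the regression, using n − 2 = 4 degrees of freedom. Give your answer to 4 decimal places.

s = 2.0591

x=5: ŷ = 0.7 + 2·5 = 10.7; r = 11.7 − 10.7 = 1
x=7: ŷ = 0.7 + 2·7 = 14.7; r = 15.3 − 14.7 = 0.6
x=9: ŷ = 0.7 + 2·9 = 18.7; r = 16.3 − 18.7 = -2.4
x=11: ŷ = 0.7 + 2·11 = 22.7; r = 23.7 − 22.7 = 1
x=13: ŷ = 0.7 + 2·13 = 26.7; r = 24.5 − 26.7 = -2.2
x=15: ŷ = 0.7 + 2·15 = 30.7; r = 32.7 − 30.7 = 2
SSE = 1 + 0.36 + 5.76 + 1 + 4.84 + 4 = 16.96
s = √(16.96/4) = √4.24 ≈ 2.0591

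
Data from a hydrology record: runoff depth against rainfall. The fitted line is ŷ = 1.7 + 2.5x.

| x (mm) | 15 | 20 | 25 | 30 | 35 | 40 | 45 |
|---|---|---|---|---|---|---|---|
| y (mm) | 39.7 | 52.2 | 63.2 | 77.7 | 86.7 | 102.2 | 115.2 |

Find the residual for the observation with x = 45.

ŷ = 1.7 + 2.5·45 = 114.2
e = 115.2 − 114.2 = 1

e = 1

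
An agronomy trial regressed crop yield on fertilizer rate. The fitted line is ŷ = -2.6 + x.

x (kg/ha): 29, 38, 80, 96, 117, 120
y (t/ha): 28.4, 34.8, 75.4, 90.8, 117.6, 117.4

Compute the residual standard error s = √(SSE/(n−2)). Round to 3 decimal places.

x=29: ŷ = -2.6 + 29 = 26.4; e = 28.4 − 26.4 = 2
x=38: ŷ = -2.6 + 38 = 35.4; e = 34.8 − 35.4 = -0.6
x=80: ŷ = -2.6 + 80 = 77.4; e = 75.4 − 77.4 = -2
x=96: ŷ = -2.6 + 96 = 93.4; e = 90.8 − 93.4 = -2.6
x=117: ŷ = -2.6 + 117 = 114.4; e = 117.6 − 114.4 = 3.2
x=120: ŷ = -2.6 + 120 = 117.4; e = 117.4 − 117.4 = 0
SSE = 4 + 0.36 + 4 + 6.76 + 10.24 + 0 = 25.36
s = √(25.36/4) = √6.34 ≈ 2.518

s = 2.518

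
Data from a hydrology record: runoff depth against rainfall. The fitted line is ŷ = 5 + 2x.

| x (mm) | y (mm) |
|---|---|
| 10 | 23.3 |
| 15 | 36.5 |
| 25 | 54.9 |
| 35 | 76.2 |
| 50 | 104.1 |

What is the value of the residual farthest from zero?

e = -1.7

x=10: ŷ = 5 + 2·10 = 25; e = 23.3 − 25 = -1.7
x=15: ŷ = 5 + 2·15 = 35; e = 36.5 − 35 = 1.5
x=25: ŷ = 5 + 2·25 = 55; e = 54.9 − 55 = -0.1
x=35: ŷ = 5 + 2·35 = 75; e = 76.2 − 75 = 1.2
x=50: ŷ = 5 + 2·50 = 105; e = 104.1 − 105 = -0.9
Largest |e| is 1.7 at x = 10, residual -1.7.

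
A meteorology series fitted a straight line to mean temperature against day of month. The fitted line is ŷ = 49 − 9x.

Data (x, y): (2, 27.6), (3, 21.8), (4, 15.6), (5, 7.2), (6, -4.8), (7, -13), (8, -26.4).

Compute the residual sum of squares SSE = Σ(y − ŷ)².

x=2: ŷ = 49 − 9·2 = 31; e = 27.6 − 31 = -3.4
x=3: ŷ = 49 − 9·3 = 22; e = 21.8 − 22 = -0.2
x=4: ŷ = 49 − 9·4 = 13; e = 15.6 − 13 = 2.6
x=5: ŷ = 49 − 9·5 = 4; e = 7.2 − 4 = 3.2
x=6: ŷ = 49 − 9·6 = -5; e = -4.8 − (-5) = 0.2
x=7: ŷ = 49 − 9·7 = -14; e = -13 − (-14) = 1
x=8: ŷ = 49 − 9·8 = -23; e = -26.4 − (-23) = -3.4
SSE = 11.56 + 0.04 + 6.76 + 10.24 + 0.04 + 1 + 11.56 = 41.2

SSE = 41.2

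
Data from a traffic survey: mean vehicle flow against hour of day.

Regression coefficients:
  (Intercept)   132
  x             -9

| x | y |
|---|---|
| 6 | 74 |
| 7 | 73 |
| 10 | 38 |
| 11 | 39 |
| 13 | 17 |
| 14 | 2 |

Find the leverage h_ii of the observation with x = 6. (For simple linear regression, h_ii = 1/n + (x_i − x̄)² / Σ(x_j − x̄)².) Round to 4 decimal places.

x̄ = (6 + 7 + 10 + 11 + 13 + 14)/6 = 10.1667
Σ(x − x̄)² = 17.3611 + 10.0278 + 0.0277778 + 0.694444 + 8.02778 + 14.6944 = 50.8333
h = 1/6 + (-4.16667)²/50.8333 = 0.166667 + 0.34153 = 0.5082

h = 0.5082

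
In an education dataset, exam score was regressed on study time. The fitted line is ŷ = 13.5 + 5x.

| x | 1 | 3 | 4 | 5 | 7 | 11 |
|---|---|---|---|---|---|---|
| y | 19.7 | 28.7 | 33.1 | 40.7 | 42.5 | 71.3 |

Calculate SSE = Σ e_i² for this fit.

SSE = 50.32

x=1: ŷ = 13.5 + 5·1 = 18.5; e = 19.7 − 18.5 = 1.2
x=3: ŷ = 13.5 + 5·3 = 28.5; e = 28.7 − 28.5 = 0.2
x=4: ŷ = 13.5 + 5·4 = 33.5; e = 33.1 − 33.5 = -0.4
x=5: ŷ = 13.5 + 5·5 = 38.5; e = 40.7 − 38.5 = 2.2
x=7: ŷ = 13.5 + 5·7 = 48.5; e = 42.5 − 48.5 = -6
x=11: ŷ = 13.5 + 5·11 = 68.5; e = 71.3 − 68.5 = 2.8
SSE = 1.44 + 0.04 + 0.16 + 4.84 + 36 + 7.84 = 50.32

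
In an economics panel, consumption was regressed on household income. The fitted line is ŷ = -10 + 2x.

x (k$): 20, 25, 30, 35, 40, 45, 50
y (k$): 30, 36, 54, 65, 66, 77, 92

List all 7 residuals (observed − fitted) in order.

0, -4, 4, 5, -4, -3, 2

x=20: ŷ = -10 + 2·20 = 30; r = 30 − 30 = 0
x=25: ŷ = -10 + 2·25 = 40; r = 36 − 40 = -4
x=30: ŷ = -10 + 2·30 = 50; r = 54 − 50 = 4
x=35: ŷ = -10 + 2·35 = 60; r = 65 − 60 = 5
x=40: ŷ = -10 + 2·40 = 70; r = 66 − 70 = -4
x=45: ŷ = -10 + 2·45 = 80; r = 77 − 80 = -3
x=50: ŷ = -10 + 2·50 = 90; r = 92 − 90 = 2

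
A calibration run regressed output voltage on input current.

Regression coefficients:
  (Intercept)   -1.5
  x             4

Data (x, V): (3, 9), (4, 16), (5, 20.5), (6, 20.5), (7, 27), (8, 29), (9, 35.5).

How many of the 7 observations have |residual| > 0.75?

6

x=3: V̂ = -1.5 + 4·3 = 10.5; r = 9 − 10.5 = -1.5
x=4: V̂ = -1.5 + 4·4 = 14.5; r = 16 − 14.5 = 1.5
x=5: V̂ = -1.5 + 4·5 = 18.5; r = 20.5 − 18.5 = 2
x=6: V̂ = -1.5 + 4·6 = 22.5; r = 20.5 − 22.5 = -2
x=7: V̂ = -1.5 + 4·7 = 26.5; r = 27 − 26.5 = 0.5
x=8: V̂ = -1.5 + 4·8 = 30.5; r = 29 − 30.5 = -1.5
x=9: V̂ = -1.5 + 4·9 = 34.5; r = 35.5 − 34.5 = 1
|r| > 0.75: x=3 (|r|=1.5), x=4 (|r|=1.5), x=5 (|r|=2), x=6 (|r|=2), x=8 (|r|=1.5), x=9 (|r|=1) → 6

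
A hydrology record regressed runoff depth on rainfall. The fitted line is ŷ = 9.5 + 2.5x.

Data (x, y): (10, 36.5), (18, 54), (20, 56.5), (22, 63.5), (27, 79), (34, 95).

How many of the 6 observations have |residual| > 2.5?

x=10: ŷ = 9.5 + 2.5·10 = 34.5; r = 36.5 − 34.5 = 2
x=18: ŷ = 9.5 + 2.5·18 = 54.5; r = 54 − 54.5 = -0.5
x=20: ŷ = 9.5 + 2.5·20 = 59.5; r = 56.5 − 59.5 = -3
x=22: ŷ = 9.5 + 2.5·22 = 64.5; r = 63.5 − 64.5 = -1
x=27: ŷ = 9.5 + 2.5·27 = 77; r = 79 − 77 = 2
x=34: ŷ = 9.5 + 2.5·34 = 94.5; r = 95 − 94.5 = 0.5
|r| > 2.5: x=20 (|r|=3) → 1

1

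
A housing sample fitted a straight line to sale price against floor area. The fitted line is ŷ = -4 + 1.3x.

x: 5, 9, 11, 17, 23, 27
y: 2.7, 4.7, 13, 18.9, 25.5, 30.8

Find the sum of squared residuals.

x=5: ŷ = -4 + 1.3·5 = 2.5; r = 2.7 − 2.5 = 0.2
x=9: ŷ = -4 + 1.3·9 = 7.7; r = 4.7 − 7.7 = -3
x=11: ŷ = -4 + 1.3·11 = 10.3; r = 13 − 10.3 = 2.7
x=17: ŷ = -4 + 1.3·17 = 18.1; r = 18.9 − 18.1 = 0.8
x=23: ŷ = -4 + 1.3·23 = 25.9; r = 25.5 − 25.9 = -0.4
x=27: ŷ = -4 + 1.3·27 = 31.1; r = 30.8 − 31.1 = -0.3
SSE = 0.04 + 9 + 7.29 + 0.64 + 0.16 + 0.09 = 17.22

SSE = 17.22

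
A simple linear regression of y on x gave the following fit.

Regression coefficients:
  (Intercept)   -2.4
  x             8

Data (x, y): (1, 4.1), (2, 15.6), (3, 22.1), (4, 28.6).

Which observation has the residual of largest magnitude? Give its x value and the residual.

x = 2, r = 2

x=1: ŷ = -2.4 + 8·1 = 5.6; r = 4.1 − 5.6 = -1.5
x=2: ŷ = -2.4 + 8·2 = 13.6; r = 15.6 − 13.6 = 2
x=3: ŷ = -2.4 + 8·3 = 21.6; r = 22.1 − 21.6 = 0.5
x=4: ŷ = -2.4 + 8·4 = 29.6; r = 28.6 − 29.6 = -1
Largest |r| is 2 at x = 2, residual 2.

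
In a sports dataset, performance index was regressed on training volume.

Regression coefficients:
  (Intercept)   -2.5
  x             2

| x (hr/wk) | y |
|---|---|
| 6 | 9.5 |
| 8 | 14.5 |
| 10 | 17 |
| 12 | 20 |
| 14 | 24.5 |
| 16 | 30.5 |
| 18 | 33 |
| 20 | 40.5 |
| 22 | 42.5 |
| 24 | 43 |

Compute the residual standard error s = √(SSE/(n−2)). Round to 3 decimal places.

x=6: ŷ = -2.5 + 2·6 = 9.5; r = 9.5 − 9.5 = 0
x=8: ŷ = -2.5 + 2·8 = 13.5; r = 14.5 − 13.5 = 1
x=10: ŷ = -2.5 + 2·10 = 17.5; r = 17 − 17.5 = -0.5
x=12: ŷ = -2.5 + 2·12 = 21.5; r = 20 − 21.5 = -1.5
x=14: ŷ = -2.5 + 2·14 = 25.5; r = 24.5 − 25.5 = -1
x=16: ŷ = -2.5 + 2·16 = 29.5; r = 30.5 − 29.5 = 1
x=18: ŷ = -2.5 + 2·18 = 33.5; r = 33 − 33.5 = -0.5
x=20: ŷ = -2.5 + 2·20 = 37.5; r = 40.5 − 37.5 = 3
x=22: ŷ = -2.5 + 2·22 = 41.5; r = 42.5 − 41.5 = 1
x=24: ŷ = -2.5 + 2·24 = 45.5; r = 43 − 45.5 = -2.5
SSE = 0 + 1 + 0.25 + 2.25 + 1 + 1 + 0.25 + 9 + 1 + 6.25 = 22
s = √(22/8) = √2.75 ≈ 1.658

s = 1.658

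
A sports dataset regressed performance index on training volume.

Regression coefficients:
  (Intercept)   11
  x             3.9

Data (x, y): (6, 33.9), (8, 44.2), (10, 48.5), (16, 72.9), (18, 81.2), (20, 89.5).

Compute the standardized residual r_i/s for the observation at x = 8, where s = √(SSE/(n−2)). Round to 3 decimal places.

1.512

x=6: ŷ = 11 + 3.9·6 = 34.4; r = 33.9 − 34.4 = -0.5
x=8: ŷ = 11 + 3.9·8 = 42.2; r = 44.2 − 42.2 = 2
x=10: ŷ = 11 + 3.9·10 = 50; r = 48.5 − 50 = -1.5
x=16: ŷ = 11 + 3.9·16 = 73.4; r = 72.9 − 73.4 = -0.5
x=18: ŷ = 11 + 3.9·18 = 81.2; r = 81.2 − 81.2 = 0
x=20: ŷ = 11 + 3.9·20 = 89; r = 89.5 − 89 = 0.5
SSE = 0.25 + 4 + 2.25 + 0.25 + 0 + 0.25 = 7
s = √(7/4) = 1.32288
r/s = 2 / 1.32288 = 1.512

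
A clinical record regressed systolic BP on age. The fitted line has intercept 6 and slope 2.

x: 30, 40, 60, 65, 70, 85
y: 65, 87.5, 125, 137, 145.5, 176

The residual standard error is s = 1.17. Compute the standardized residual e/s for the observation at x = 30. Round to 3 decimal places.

-0.855

ŷ = 6 + 2·30 = 66
e = 65 − 66 = -1
e/s = -1 / 1.17 = -0.855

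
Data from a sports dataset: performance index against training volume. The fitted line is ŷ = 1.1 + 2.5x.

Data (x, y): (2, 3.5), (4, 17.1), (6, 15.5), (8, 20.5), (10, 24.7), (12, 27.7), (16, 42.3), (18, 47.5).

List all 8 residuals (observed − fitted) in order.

-2.6, 6, -0.6, -0.6, -1.4, -3.4, 1.2, 1.4

x=2: ŷ = 1.1 + 2.5·2 = 6.1; e = 3.5 − 6.1 = -2.6
x=4: ŷ = 1.1 + 2.5·4 = 11.1; e = 17.1 − 11.1 = 6
x=6: ŷ = 1.1 + 2.5·6 = 16.1; e = 15.5 − 16.1 = -0.6
x=8: ŷ = 1.1 + 2.5·8 = 21.1; e = 20.5 − 21.1 = -0.6
x=10: ŷ = 1.1 + 2.5·10 = 26.1; e = 24.7 − 26.1 = -1.4
x=12: ŷ = 1.1 + 2.5·12 = 31.1; e = 27.7 − 31.1 = -3.4
x=16: ŷ = 1.1 + 2.5·16 = 41.1; e = 42.3 − 41.1 = 1.2
x=18: ŷ = 1.1 + 2.5·18 = 46.1; e = 47.5 − 46.1 = 1.4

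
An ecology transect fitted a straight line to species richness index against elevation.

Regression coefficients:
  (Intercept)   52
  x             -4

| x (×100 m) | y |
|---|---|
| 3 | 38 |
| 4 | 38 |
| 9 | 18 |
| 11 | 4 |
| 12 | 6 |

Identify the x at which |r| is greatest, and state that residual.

x=3: ŷ = 52 − 4·3 = 40; r = 38 − 40 = -2
x=4: ŷ = 52 − 4·4 = 36; r = 38 − 36 = 2
x=9: ŷ = 52 − 4·9 = 16; r = 18 − 16 = 2
x=11: ŷ = 52 − 4·11 = 8; r = 4 − 8 = -4
x=12: ŷ = 52 − 4·12 = 4; r = 6 − 4 = 2
Largest |r| is 4 at x = 11, residual -4.

x = 11, r = -4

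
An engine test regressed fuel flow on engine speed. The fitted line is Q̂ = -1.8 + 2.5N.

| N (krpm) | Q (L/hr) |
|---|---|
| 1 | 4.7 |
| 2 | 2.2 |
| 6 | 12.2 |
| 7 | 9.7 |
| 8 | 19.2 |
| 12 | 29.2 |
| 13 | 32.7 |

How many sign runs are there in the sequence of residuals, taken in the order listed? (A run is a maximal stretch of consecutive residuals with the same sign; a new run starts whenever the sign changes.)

N=1: Q̂ = -1.8 + 2.5·1 = 0.7; e = 4.7 − 0.7 = 4
N=2: Q̂ = -1.8 + 2.5·2 = 3.2; e = 2.2 − 3.2 = -1
N=6: Q̂ = -1.8 + 2.5·6 = 13.2; e = 12.2 − 13.2 = -1
N=7: Q̂ = -1.8 + 2.5·7 = 15.7; e = 9.7 − 15.7 = -6
N=8: Q̂ = -1.8 + 2.5·8 = 18.2; e = 19.2 − 18.2 = 1
N=12: Q̂ = -1.8 + 2.5·12 = 28.2; e = 29.2 − 28.2 = 1
N=13: Q̂ = -1.8 + 2.5·13 = 30.7; e = 32.7 − 30.7 = 2
Signs: + − − − + + +
Runs: +×1, −×3, +×3 → 3

3 runs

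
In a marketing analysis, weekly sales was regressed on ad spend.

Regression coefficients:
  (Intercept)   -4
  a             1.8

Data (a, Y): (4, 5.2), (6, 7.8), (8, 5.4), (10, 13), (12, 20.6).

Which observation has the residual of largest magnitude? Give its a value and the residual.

a=4: Ŷ = -4 + 1.8·4 = 3.2; r = 5.2 − 3.2 = 2
a=6: Ŷ = -4 + 1.8·6 = 6.8; r = 7.8 − 6.8 = 1
a=8: Ŷ = -4 + 1.8·8 = 10.4; r = 5.4 − 10.4 = -5
a=10: Ŷ = -4 + 1.8·10 = 14; r = 13 − 14 = -1
a=12: Ŷ = -4 + 1.8·12 = 17.6; r = 20.6 − 17.6 = 3
Largest |r| is 5 at a = 8, residual -5.

a = 8, r = -5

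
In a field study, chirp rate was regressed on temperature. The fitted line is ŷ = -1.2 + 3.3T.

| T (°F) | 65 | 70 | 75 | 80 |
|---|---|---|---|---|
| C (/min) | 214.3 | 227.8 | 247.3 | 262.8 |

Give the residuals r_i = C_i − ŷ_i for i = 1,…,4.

T=65: ŷ = -1.2 + 3.3·65 = 213.3; r = 214.3 − 213.3 = 1
T=70: ŷ = -1.2 + 3.3·70 = 229.8; r = 227.8 − 229.8 = -2
T=75: ŷ = -1.2 + 3.3·75 = 246.3; r = 247.3 − 246.3 = 1
T=80: ŷ = -1.2 + 3.3·80 = 262.8; r = 262.8 − 262.8 = 0

1, -2, 1, 0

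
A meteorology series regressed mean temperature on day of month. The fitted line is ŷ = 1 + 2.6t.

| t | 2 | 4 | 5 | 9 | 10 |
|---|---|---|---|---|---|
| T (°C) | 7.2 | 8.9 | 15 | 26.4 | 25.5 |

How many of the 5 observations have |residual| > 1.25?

t=2: ŷ = 1 + 2.6·2 = 6.2; r = 7.2 − 6.2 = 1
t=4: ŷ = 1 + 2.6·4 = 11.4; r = 8.9 − 11.4 = -2.5
t=5: ŷ = 1 + 2.6·5 = 14; r = 15 − 14 = 1
t=9: ŷ = 1 + 2.6·9 = 24.4; r = 26.4 − 24.4 = 2
t=10: ŷ = 1 + 2.6·10 = 27; r = 25.5 − 27 = -1.5
|r| > 1.25: t=4 (|r|=2.5), t=9 (|r|=2), t=10 (|r|=1.5) → 3

3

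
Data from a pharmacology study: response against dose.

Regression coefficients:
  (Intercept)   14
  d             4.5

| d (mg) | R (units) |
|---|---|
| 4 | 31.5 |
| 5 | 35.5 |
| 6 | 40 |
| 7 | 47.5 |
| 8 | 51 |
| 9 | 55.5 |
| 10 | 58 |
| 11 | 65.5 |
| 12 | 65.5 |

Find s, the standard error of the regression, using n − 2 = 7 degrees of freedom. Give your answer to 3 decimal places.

d=4: ŷ = 14 + 4.5·4 = 32; e = 31.5 − 32 = -0.5
d=5: ŷ = 14 + 4.5·5 = 36.5; e = 35.5 − 36.5 = -1
d=6: ŷ = 14 + 4.5·6 = 41; e = 40 − 41 = -1
d=7: ŷ = 14 + 4.5·7 = 45.5; e = 47.5 − 45.5 = 2
d=8: ŷ = 14 + 4.5·8 = 50; e = 51 − 50 = 1
d=9: ŷ = 14 + 4.5·9 = 54.5; e = 55.5 − 54.5 = 1
d=10: ŷ = 14 + 4.5·10 = 59; e = 58 − 59 = -1
d=11: ŷ = 14 + 4.5·11 = 63.5; e = 65.5 − 63.5 = 2
d=12: ŷ = 14 + 4.5·12 = 68; e = 65.5 − 68 = -2.5
SSE = 0.25 + 1 + 1 + 4 + 1 + 1 + 1 + 4 + 6.25 = 19.5
s = √(19.5/7) = √2.78571 ≈ 1.669

s = 1.669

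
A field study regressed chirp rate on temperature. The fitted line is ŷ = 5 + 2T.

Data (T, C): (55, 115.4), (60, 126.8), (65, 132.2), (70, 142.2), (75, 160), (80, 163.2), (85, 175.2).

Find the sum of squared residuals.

T=55: ŷ = 5 + 2·55 = 115; e = 115.4 − 115 = 0.4
T=60: ŷ = 5 + 2·60 = 125; e = 126.8 − 125 = 1.8
T=65: ŷ = 5 + 2·65 = 135; e = 132.2 − 135 = -2.8
T=70: ŷ = 5 + 2·70 = 145; e = 142.2 − 145 = -2.8
T=75: ŷ = 5 + 2·75 = 155; e = 160 − 155 = 5
T=80: ŷ = 5 + 2·80 = 165; e = 163.2 − 165 = -1.8
T=85: ŷ = 5 + 2·85 = 175; e = 175.2 − 175 = 0.2
SSE = 0.16 + 3.24 + 7.84 + 7.84 + 25 + 3.24 + 0.04 = 47.36

SSE = 47.36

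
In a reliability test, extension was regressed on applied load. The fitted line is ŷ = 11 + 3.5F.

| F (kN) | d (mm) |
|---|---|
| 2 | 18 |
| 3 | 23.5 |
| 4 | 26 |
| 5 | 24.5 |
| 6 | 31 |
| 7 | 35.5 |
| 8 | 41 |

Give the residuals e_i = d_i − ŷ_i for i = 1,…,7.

0, 2, 1, -4, -1, 0, 2

F=2: ŷ = 11 + 3.5·2 = 18; e = 18 − 18 = 0
F=3: ŷ = 11 + 3.5·3 = 21.5; e = 23.5 − 21.5 = 2
F=4: ŷ = 11 + 3.5·4 = 25; e = 26 − 25 = 1
F=5: ŷ = 11 + 3.5·5 = 28.5; e = 24.5 − 28.5 = -4
F=6: ŷ = 11 + 3.5·6 = 32; e = 31 − 32 = -1
F=7: ŷ = 11 + 3.5·7 = 35.5; e = 35.5 − 35.5 = 0
F=8: ŷ = 11 + 3.5·8 = 39; e = 41 − 39 = 2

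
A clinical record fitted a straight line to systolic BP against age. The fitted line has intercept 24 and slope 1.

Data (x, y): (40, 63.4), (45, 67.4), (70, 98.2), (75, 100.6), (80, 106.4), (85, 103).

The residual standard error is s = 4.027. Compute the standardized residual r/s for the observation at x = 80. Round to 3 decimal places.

0.596

ŷ = 24 + 80 = 104
r = 106.4 − 104 = 2.4
r/s = 2.4 / 4.027 = 0.596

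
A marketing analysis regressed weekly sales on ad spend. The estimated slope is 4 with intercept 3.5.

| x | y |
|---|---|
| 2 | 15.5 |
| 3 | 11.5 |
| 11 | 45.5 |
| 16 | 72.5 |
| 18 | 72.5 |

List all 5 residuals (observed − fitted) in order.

x=2: ŷ = 3.5 + 4·2 = 11.5; r = 15.5 − 11.5 = 4
x=3: ŷ = 3.5 + 4·3 = 15.5; r = 11.5 − 15.5 = -4
x=11: ŷ = 3.5 + 4·11 = 47.5; r = 45.5 − 47.5 = -2
x=16: ŷ = 3.5 + 4·16 = 67.5; r = 72.5 − 67.5 = 5
x=18: ŷ = 3.5 + 4·18 = 75.5; r = 72.5 − 75.5 = -3

4, -4, -2, 5, -3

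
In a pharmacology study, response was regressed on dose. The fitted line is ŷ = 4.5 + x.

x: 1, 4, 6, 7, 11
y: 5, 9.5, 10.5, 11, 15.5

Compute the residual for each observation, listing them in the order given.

x=1: ŷ = 4.5 + 1 = 5.5; e = 5 − 5.5 = -0.5
x=4: ŷ = 4.5 + 4 = 8.5; e = 9.5 − 8.5 = 1
x=6: ŷ = 4.5 + 6 = 10.5; e = 10.5 − 10.5 = 0
x=7: ŷ = 4.5 + 7 = 11.5; e = 11 − 11.5 = -0.5
x=11: ŷ = 4.5 + 11 = 15.5; e = 15.5 − 15.5 = 0

-0.5, 1, 0, -0.5, 0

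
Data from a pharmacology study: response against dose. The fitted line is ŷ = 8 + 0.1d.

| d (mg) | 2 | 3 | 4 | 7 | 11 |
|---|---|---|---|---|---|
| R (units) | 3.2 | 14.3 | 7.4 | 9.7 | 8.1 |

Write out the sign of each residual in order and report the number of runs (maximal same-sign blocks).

5 runs

d=2: ŷ = 8 + 0.1·2 = 8.2; e = 3.2 − 8.2 = -5
d=3: ŷ = 8 + 0.1·3 = 8.3; e = 14.3 − 8.3 = 6
d=4: ŷ = 8 + 0.1·4 = 8.4; e = 7.4 − 8.4 = -1
d=7: ŷ = 8 + 0.1·7 = 8.7; e = 9.7 − 8.7 = 1
d=11: ŷ = 8 + 0.1·11 = 9.1; e = 8.1 − 9.1 = -1
Signs: − + − + −
Runs: −×1, +×1, −×1, +×1, −×1 → 5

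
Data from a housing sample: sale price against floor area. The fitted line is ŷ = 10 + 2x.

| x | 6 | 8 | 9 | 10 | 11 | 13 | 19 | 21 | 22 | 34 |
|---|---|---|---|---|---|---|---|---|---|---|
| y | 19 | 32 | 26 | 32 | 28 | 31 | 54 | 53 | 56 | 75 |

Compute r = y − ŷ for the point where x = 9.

r = -2

ŷ = 10 + 2·9 = 28
r = 26 − 28 = -2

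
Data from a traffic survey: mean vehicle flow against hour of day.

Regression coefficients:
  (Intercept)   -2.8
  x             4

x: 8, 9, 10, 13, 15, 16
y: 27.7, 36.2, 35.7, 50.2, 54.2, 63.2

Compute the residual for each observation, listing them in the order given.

-1.5, 3, -1.5, 1, -3, 2

x=8: ŷ = -2.8 + 4·8 = 29.2; r = 27.7 − 29.2 = -1.5
x=9: ŷ = -2.8 + 4·9 = 33.2; r = 36.2 − 33.2 = 3
x=10: ŷ = -2.8 + 4·10 = 37.2; r = 35.7 − 37.2 = -1.5
x=13: ŷ = -2.8 + 4·13 = 49.2; r = 50.2 − 49.2 = 1
x=15: ŷ = -2.8 + 4·15 = 57.2; r = 54.2 − 57.2 = -3
x=16: ŷ = -2.8 + 4·16 = 61.2; r = 63.2 − 61.2 = 2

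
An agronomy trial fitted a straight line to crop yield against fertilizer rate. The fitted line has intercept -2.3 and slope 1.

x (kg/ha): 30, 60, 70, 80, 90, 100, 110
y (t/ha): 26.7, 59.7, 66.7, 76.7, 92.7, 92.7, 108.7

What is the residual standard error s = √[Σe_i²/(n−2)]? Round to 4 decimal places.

x=30: ŷ = -2.3 + 30 = 27.7; e = 26.7 − 27.7 = -1
x=60: ŷ = -2.3 + 60 = 57.7; e = 59.7 − 57.7 = 2
x=70: ŷ = -2.3 + 70 = 67.7; e = 66.7 − 67.7 = -1
x=80: ŷ = -2.3 + 80 = 77.7; e = 76.7 − 77.7 = -1
x=90: ŷ = -2.3 + 90 = 87.7; e = 92.7 − 87.7 = 5
x=100: ŷ = -2.3 + 100 = 97.7; e = 92.7 − 97.7 = -5
x=110: ŷ = -2.3 + 110 = 107.7; e = 108.7 − 107.7 = 1
SSE = 1 + 4 + 1 + 1 + 25 + 25 + 1 = 58
s = √(58/5) = √11.6 ≈ 3.4059

s = 3.4059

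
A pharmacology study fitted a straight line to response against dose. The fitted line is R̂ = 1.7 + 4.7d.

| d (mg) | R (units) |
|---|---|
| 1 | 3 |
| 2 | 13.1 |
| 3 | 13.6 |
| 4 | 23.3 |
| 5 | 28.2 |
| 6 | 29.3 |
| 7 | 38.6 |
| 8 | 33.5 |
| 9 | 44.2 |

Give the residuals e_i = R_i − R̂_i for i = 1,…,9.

-3.4, 2, -2.2, 2.8, 3, -0.6, 4, -5.8, 0.2

d=1: R̂ = 1.7 + 4.7·1 = 6.4; e = 3 − 6.4 = -3.4
d=2: R̂ = 1.7 + 4.7·2 = 11.1; e = 13.1 − 11.1 = 2
d=3: R̂ = 1.7 + 4.7·3 = 15.8; e = 13.6 − 15.8 = -2.2
d=4: R̂ = 1.7 + 4.7·4 = 20.5; e = 23.3 − 20.5 = 2.8
d=5: R̂ = 1.7 + 4.7·5 = 25.2; e = 28.2 − 25.2 = 3
d=6: R̂ = 1.7 + 4.7·6 = 29.9; e = 29.3 − 29.9 = -0.6
d=7: R̂ = 1.7 + 4.7·7 = 34.6; e = 38.6 − 34.6 = 4
d=8: R̂ = 1.7 + 4.7·8 = 39.3; e = 33.5 − 39.3 = -5.8
d=9: R̂ = 1.7 + 4.7·9 = 44; e = 44.2 − 44 = 0.2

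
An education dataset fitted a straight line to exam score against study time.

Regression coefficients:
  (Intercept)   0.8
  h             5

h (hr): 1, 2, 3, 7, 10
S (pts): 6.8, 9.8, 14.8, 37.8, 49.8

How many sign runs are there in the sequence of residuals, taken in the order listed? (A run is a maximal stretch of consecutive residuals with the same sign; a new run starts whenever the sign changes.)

4 runs

h=1: ŷ = 0.8 + 5·1 = 5.8; e = 6.8 − 5.8 = 1
h=2: ŷ = 0.8 + 5·2 = 10.8; e = 9.8 − 10.8 = -1
h=3: ŷ = 0.8 + 5·3 = 15.8; e = 14.8 − 15.8 = -1
h=7: ŷ = 0.8 + 5·7 = 35.8; e = 37.8 − 35.8 = 2
h=10: ŷ = 0.8 + 5·10 = 50.8; e = 49.8 − 50.8 = -1
Signs: + − − + −
Runs: +×1, −×2, +×1, −×1 → 4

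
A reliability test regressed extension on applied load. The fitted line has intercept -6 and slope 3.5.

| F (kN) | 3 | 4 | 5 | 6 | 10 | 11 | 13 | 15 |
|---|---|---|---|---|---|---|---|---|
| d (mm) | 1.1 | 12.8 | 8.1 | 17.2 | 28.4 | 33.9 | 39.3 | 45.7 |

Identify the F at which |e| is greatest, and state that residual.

F = 4, e = 4.8

F=3: d̂ = -6 + 3.5·3 = 4.5; e = 1.1 − 4.5 = -3.4
F=4: d̂ = -6 + 3.5·4 = 8; e = 12.8 − 8 = 4.8
F=5: d̂ = -6 + 3.5·5 = 11.5; e = 8.1 − 11.5 = -3.4
F=6: d̂ = -6 + 3.5·6 = 15; e = 17.2 − 15 = 2.2
F=10: d̂ = -6 + 3.5·10 = 29; e = 28.4 − 29 = -0.6
F=11: d̂ = -6 + 3.5·11 = 32.5; e = 33.9 − 32.5 = 1.4
F=13: d̂ = -6 + 3.5·13 = 39.5; e = 39.3 − 39.5 = -0.2
F=15: d̂ = -6 + 3.5·15 = 46.5; e = 45.7 − 46.5 = -0.8
Largest |e| is 4.8 at F = 4, residual 4.8.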